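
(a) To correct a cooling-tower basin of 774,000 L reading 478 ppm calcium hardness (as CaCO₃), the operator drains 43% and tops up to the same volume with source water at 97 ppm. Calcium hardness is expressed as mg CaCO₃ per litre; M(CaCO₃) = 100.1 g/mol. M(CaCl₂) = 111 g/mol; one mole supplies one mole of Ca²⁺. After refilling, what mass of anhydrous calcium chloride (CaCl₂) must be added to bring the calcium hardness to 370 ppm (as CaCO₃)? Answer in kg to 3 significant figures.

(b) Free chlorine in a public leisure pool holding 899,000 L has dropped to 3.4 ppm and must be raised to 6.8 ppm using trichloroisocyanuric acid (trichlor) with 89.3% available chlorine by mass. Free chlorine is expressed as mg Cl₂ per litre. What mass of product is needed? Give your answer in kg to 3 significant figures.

(a) After draining 43% and refilling: 478 × 0.57 + 97 × 0.43 = 314.17 ppm.
(a) Deficit to target: 370 − 314.17 = 55.83 mg/L.
(a) As CaCO₃: 55.83 mg/L × 774,000 L = 43,210 g; ÷ 100.1 = 431.7 mol Ca²⁺.
(a) Mass: 431.7 × 111 = 47,920 g.

(b) Chlorine deficit: 6.8 − 3.4 = 3.4 ppm = 3.4 mg/L as Cl₂.
(b) Cl₂ equivalent needed: 3.4 mg/L × 899,000 L = 3,057,000 mg = 3057 g.
(b) Product at 89.3% available chlorine: 3057 / 0.893 = 3423 g.

(a) 47.9 kg; (b) 3.42 kg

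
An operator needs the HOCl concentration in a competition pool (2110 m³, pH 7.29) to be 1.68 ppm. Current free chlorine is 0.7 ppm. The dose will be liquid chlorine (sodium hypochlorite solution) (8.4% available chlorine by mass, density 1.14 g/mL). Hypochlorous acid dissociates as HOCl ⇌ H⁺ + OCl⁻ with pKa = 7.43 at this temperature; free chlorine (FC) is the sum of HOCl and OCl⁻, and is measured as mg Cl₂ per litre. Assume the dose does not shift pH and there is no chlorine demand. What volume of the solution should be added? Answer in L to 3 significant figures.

48.4 L

Volume: 2110 m³ = 2,110,000 L.
[OCl⁻]/[HOCl] = 10^(pH − pKa) = 10^(7.29 − 7.43) = 0.7244; fraction as HOCl = 1/(1 + 0.7244) = 0.5799.
Free chlorine required for 1.68 ppm HOCl: 1.68 / 0.5799 = 2.897 ppm.
FC to add: 2.897 − 0.7 = 2.197 mg/L as Cl₂.
Cl₂ equivalent: 2.197 mg/L × 2,110,000 L = 4636 g.
Product at 8.4% available Cl: 4636 / 0.084 = 55,190 g.
Volume: 55,190 g ÷ 1.14 g/mL = 48,410 mL.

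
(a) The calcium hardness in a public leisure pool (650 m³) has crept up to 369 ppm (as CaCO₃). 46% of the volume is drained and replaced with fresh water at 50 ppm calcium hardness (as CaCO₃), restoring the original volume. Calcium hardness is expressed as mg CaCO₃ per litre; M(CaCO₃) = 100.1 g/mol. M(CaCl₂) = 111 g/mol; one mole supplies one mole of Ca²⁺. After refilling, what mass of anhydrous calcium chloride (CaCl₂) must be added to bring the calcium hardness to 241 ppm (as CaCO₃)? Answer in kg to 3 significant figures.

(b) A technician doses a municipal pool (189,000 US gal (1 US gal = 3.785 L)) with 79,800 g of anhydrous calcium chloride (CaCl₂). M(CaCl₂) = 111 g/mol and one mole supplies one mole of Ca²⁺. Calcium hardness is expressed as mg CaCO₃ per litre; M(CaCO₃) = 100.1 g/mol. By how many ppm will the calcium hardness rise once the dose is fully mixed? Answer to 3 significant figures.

(a) Volume: 650 m³ = 650,000 L.
(a) After draining 46% and refilling: 369 × 0.54 + 50 × 0.46 = 222.26 ppm.
(a) Deficit to target: 241 − 222.26 = 18.74 mg/L.
(a) As CaCO₃: 18.74 mg/L × 650,000 L = 12,180 g; ÷ 100.1 = 121.7 mol Ca²⁺.
(a) Mass: 121.7 × 111 = 13,510 g.

(b) Volume: 189,000 US gal × 3.785 L/gal = 715,365 L.
(b) Moles of Ca²⁺: 79,800 g ÷ 111 g/mol = 718.9 mol.
(b) As CaCO₃: 718.9 mol × 100.1 g/mol = 71,960 g.
(b) Rise: 71,960 g / 715,365 L × 1000 = 100.6 mg/L.

(a) 13.5 kg; (b) 101 ppm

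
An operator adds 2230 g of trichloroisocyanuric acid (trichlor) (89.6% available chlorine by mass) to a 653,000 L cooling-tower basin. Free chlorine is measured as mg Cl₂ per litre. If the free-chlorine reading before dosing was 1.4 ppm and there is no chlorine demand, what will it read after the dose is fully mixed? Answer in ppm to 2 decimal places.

Available chlorine delivered: 2230 g × 0.896 = 1998 g as Cl₂.
Concentration rise: 1998 g / 653,000 L = 3.06 mg/L = 3.06 ppm.
Final FC: 1.4 + 3.06 = 4.46 ppm.

4.46 ppm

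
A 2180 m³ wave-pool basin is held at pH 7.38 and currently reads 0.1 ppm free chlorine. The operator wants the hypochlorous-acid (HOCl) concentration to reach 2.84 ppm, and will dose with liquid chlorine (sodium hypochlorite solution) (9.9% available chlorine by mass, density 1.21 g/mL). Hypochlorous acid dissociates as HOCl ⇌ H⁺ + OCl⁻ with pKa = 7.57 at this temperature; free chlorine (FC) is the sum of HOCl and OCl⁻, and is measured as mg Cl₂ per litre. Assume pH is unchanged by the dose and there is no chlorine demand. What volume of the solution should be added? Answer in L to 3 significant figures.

Volume: 2180 m³ = 2,180,000 L.
[OCl⁻]/[HOCl] = 10^(pH − pKa) = 10^(7.38 − 7.57) = 0.6457; fraction as HOCl = 1/(1 + 0.6457) = 0.6077.
Free chlorine required for 2.84 ppm HOCl: 2.84 / 0.6077 = 4.674 ppm.
FC to add: 4.674 − 0.1 = 4.574 mg/L as Cl₂.
Cl₂ equivalent: 4.574 mg/L × 2,180,000 L = 9971 g.
Product at 9.9% available Cl: 9971 / 0.099 = 100,700 g.
Volume: 100,700 g ÷ 1.21 g/mL = 83,230 mL.

83.2 L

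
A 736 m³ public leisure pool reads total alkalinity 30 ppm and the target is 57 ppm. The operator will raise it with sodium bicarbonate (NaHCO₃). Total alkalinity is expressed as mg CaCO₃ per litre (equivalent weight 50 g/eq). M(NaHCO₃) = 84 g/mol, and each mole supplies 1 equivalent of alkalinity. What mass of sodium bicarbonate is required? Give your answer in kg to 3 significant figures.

Volume: 736 m³ = 736,000 L.
Alkalinity to add: (57 − 30) = 27 mg/L as CaCO₃ × 736,000 L = 19,870 g as CaCO₃.
Equivalents: 19,870 g ÷ 50 g/eq = 397.4 eq.
NaHCO₃ supplies 1 eq per mole → 397.4 mol.
Mass: 397.4 mol × 84 g/mol = 33,380 g.

33.4 kg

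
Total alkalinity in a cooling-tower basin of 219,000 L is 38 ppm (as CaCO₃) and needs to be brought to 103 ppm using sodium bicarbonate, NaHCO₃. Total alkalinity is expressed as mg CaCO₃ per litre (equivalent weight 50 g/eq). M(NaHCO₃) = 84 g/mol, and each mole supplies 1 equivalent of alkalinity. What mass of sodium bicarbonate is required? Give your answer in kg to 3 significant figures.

23.9 kg

Alkalinity to add: (103 − 38) = 65 mg/L as CaCO₃ × 219,000 L = 14,240 g as CaCO₃.
Equivalents: 14,240 g ÷ 50 g/eq = 284.7 eq.
NaHCO₃ supplies 1 eq per mole → 284.7 mol.
Mass: 284.7 mol × 84 g/mol = 23,910 g.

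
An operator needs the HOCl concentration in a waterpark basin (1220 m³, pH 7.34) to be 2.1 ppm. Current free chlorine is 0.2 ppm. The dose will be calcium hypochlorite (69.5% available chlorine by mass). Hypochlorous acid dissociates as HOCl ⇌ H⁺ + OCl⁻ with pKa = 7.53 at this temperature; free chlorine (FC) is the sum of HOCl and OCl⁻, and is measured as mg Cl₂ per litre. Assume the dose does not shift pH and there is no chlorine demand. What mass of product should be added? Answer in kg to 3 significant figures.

Volume: 1220 m³ = 1,220,000 L.
[OCl⁻]/[HOCl] = 10^(pH − pKa) = 10^(7.34 − 7.53) = 0.6457; fraction as HOCl = 1/(1 + 0.6457) = 0.6077.
Free chlorine required for 2.1 ppm HOCl: 2.1 / 0.6077 = 3.456 ppm.
FC to add: 3.456 − 0.2 = 3.256 mg/L as Cl₂.
Cl₂ equivalent: 3.256 mg/L × 1,220,000 L = 3972 g.
Product at 69.5% available Cl: 3972 / 0.695 = 5715 g.

5.72 kg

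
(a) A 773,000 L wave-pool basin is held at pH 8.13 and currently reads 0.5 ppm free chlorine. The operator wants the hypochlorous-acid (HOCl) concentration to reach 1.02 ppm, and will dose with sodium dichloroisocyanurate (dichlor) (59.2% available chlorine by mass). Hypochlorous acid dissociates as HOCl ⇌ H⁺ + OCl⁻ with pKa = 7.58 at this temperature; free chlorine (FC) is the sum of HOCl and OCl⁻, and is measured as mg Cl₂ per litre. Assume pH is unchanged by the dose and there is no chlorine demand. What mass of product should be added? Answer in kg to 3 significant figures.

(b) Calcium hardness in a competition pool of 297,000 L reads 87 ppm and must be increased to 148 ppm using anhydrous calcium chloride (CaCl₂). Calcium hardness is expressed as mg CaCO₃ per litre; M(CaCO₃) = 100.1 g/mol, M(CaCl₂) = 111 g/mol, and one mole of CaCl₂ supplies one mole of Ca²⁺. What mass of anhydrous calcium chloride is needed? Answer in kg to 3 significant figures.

(a) [OCl⁻]/[HOCl] = 10^(pH − pKa) = 10^(8.13 − 7.58) = 3.548; fraction as HOCl = 1/(1 + 3.548) = 0.2199.
(a) Free chlorine required for 1.02 ppm HOCl: 1.02 / 0.2199 = 4.639 ppm.
(a) FC to add: 4.639 − 0.5 = 4.139 mg/L as Cl₂.
(a) Cl₂ equivalent: 4.139 mg/L × 773,000 L = 3200 g.
(a) Product at 59.2% available Cl: 3200 / 0.592 = 5405 g.

(b) Hardness to add: (148 − 87) = 61 mg/L as CaCO₃ × 297,000 L = 18,120 g as CaCO₃.
(b) Moles of Ca²⁺ (1 mol Ca²⁺ ≡ 1 mol CaCO₃): 18,120 / 100.1 g/mol = 181 mol.
(b) Mass of CaCl₂: 181 × 111 = 20,090 g.

(a) 5.40 kg; (b) 20.1 kg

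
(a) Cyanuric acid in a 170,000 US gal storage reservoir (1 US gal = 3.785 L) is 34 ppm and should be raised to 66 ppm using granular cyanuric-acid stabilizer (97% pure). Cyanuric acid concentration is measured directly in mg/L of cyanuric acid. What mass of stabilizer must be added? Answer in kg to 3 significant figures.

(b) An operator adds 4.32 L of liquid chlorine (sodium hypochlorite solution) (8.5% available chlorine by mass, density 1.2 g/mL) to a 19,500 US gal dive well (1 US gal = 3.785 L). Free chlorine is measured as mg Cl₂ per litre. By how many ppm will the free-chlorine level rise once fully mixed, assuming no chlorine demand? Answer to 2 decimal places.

(a) 21.2 kg; (b) 5.97 ppm

(a) Volume: 170,000 US gal × 3.785 L/gal = 643,450 L.
(a) CYA to add: (66 − 34) = 32 mg/L × 643,450 L = 20,590 g cyanuric acid.
(a) At 97% purity: 20,590 / 0.97 = 21,230 g product.

(b) Volume: 19,500 US gal × 3.785 L/gal = 73,808 L.
(b) Mass of solution: 4.32 L × 1000 mL/L × 1.2 g/mL = 5184 g.
(b) Available chlorine delivered: 5184 g × 0.085 = 440.6 g as Cl₂.
(b) Concentration rise: 440.6 g / 73,808 L = 5.97 mg/L = 5.97 ppm.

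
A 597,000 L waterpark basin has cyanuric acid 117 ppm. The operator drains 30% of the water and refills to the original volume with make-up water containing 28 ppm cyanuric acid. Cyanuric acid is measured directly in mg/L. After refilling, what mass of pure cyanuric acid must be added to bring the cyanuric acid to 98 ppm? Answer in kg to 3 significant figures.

4.60 kg

After draining 30% and refilling: 117 × 0.70 + 28 × 0.30 = 90.3 ppm.
Deficit to target: 98 − 90.3 = 7.7 mg/L.
Mass: 7.7 mg/L × 597,000 L = 4597 g cyanuric acid.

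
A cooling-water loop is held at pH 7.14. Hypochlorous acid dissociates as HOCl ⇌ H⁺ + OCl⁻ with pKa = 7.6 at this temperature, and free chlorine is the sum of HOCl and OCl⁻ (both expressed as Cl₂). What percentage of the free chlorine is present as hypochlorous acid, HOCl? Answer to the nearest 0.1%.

[OCl⁻]/[HOCl] = 10^(pH − pKa) = 10^(7.14 − 7.6) = 10^-0.46 = 0.3467.
Fraction as HOCl = 1 / (1 + 0.3467) = 0.7425.

74.3%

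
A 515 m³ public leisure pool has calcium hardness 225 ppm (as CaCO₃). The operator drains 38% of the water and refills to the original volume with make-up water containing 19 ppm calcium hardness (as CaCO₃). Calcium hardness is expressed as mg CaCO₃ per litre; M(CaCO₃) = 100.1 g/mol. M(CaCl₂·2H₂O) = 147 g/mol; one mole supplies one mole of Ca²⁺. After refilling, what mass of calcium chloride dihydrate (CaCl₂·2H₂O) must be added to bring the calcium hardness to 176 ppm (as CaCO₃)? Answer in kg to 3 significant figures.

22.1 kg

Volume: 515 m³ = 515,000 L.
After draining 38% and refilling: 225 × 0.62 + 19 × 0.38 = 146.72 ppm.
Deficit to target: 176 − 146.72 = 29.28 mg/L.
As CaCO₃: 29.28 mg/L × 515,000 L = 15,080 g; ÷ 100.1 = 150.6 mol Ca²⁺.
Mass: 150.6 × 147 = 22,140 g.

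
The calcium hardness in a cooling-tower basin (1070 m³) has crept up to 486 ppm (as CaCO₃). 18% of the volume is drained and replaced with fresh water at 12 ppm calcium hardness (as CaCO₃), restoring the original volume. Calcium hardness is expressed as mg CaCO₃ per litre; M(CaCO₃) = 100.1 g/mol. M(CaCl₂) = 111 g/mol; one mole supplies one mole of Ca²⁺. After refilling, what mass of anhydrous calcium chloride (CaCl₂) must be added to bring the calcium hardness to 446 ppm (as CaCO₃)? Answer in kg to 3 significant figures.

53.8 kg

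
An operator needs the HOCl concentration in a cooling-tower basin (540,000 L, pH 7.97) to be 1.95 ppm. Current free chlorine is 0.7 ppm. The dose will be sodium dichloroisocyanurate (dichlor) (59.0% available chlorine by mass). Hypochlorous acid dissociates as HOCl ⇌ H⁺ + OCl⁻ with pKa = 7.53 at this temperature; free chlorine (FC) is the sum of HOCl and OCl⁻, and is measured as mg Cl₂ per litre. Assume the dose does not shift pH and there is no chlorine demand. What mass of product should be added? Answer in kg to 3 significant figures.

6.06 kg

[OCl⁻]/[HOCl] = 10^(pH − pKa) = 10^(7.97 − 7.53) = 2.754; fraction as HOCl = 1/(1 + 2.754) = 0.2664.
Free chlorine required for 1.95 ppm HOCl: 1.95 / 0.2664 = 7.321 ppm.
FC to add: 7.321 − 0.7 = 6.621 mg/L as Cl₂.
Cl₂ equivalent: 6.621 mg/L × 540,000 L = 3575 g.
Product at 59.0% available Cl: 3575 / 0.59 = 6060 g.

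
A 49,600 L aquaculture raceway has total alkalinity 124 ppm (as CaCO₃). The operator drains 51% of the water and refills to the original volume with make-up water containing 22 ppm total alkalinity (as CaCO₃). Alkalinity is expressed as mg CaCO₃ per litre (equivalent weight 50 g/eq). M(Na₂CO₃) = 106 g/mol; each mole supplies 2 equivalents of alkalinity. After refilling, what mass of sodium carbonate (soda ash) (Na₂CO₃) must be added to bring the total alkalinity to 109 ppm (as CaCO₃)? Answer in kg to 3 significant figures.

1.95 kg

After draining 51% and refilling: 124 × 0.49 + 22 × 0.51 = 71.98 ppm.
Deficit to target: 109 − 71.98 = 37.02 mg/L.
As CaCO₃: 37.02 mg/L × 49,600 L = 1836 g; ÷ 50 g/eq ÷ 2 = 18.36 mol Na₂CO₃.
Mass: 18.36 × 106 = 1946 g.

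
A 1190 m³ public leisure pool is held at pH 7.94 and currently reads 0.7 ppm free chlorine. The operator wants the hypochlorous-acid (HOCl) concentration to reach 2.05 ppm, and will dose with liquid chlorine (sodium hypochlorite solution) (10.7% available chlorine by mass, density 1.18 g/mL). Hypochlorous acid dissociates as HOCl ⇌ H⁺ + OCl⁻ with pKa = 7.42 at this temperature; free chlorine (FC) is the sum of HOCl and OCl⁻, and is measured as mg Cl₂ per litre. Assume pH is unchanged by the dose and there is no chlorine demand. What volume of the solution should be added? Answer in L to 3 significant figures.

Volume: 1190 m³ = 1,190,000 L.
[OCl⁻]/[HOCl] = 10^(pH − pKa) = 10^(7.94 − 7.42) = 3.311; fraction as HOCl = 1/(1 + 3.311) = 0.2319.
Free chlorine required for 2.05 ppm HOCl: 2.05 / 0.2319 = 8.838 ppm.
FC to add: 8.838 − 0.7 = 8.138 mg/L as Cl₂.
Cl₂ equivalent: 8.138 mg/L × 1,190,000 L = 9684 g.
Product at 10.7% available Cl: 9684 / 0.107 = 90,510 g.
Volume: 90,510 g ÷ 1.18 g/mL = 76,700 mL.

76.7 L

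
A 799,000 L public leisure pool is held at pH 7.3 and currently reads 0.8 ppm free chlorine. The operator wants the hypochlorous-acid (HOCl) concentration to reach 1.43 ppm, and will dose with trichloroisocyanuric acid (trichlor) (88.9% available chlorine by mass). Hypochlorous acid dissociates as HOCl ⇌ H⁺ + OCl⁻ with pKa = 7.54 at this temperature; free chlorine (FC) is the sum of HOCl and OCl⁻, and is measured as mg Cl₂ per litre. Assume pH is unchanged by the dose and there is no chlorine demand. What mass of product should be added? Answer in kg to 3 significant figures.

1.31 kg

[OCl⁻]/[HOCl] = 10^(pH − pKa) = 10^(7.3 − 7.54) = 0.5754; fraction as HOCl = 1/(1 + 0.5754) = 0.6347.
Free chlorine required for 1.43 ppm HOCl: 1.43 / 0.6347 = 2.253 ppm.
FC to add: 2.253 − 0.8 = 1.453 mg/L as Cl₂.
Cl₂ equivalent: 1.453 mg/L × 799,000 L = 1161 g.
Product at 88.9% available Cl: 1161 / 0.889 = 1306 g.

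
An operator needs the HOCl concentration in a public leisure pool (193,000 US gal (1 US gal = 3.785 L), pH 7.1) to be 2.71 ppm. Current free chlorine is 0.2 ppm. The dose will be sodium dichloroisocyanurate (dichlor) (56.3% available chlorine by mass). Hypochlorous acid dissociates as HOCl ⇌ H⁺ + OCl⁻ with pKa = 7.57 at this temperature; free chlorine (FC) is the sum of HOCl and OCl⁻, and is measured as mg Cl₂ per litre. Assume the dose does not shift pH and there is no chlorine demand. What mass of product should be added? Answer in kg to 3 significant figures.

Volume: 193,000 US gal × 3.785 L/gal = 730,505 L.
[OCl⁻]/[HOCl] = 10^(pH − pKa) = 10^(7.1 − 7.57) = 0.3388; fraction as HOCl = 1/(1 + 0.3388) = 0.7469.
Free chlorine required for 2.71 ppm HOCl: 2.71 / 0.7469 = 3.628 ppm.
FC to add: 3.628 − 0.2 = 3.428 mg/L as Cl₂.
Cl₂ equivalent: 3.428 mg/L × 730,505 L = 2504 g.
Product at 56.3% available Cl: 2504 / 0.563 = 4448 g.

4.45 kg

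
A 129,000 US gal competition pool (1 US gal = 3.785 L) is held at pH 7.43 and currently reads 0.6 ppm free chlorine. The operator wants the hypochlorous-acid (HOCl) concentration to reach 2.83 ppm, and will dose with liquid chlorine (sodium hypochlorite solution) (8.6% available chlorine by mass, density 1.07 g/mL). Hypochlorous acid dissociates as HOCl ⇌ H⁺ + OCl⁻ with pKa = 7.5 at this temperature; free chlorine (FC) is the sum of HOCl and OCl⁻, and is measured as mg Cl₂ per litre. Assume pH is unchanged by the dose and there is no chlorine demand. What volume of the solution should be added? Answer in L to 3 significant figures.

24.6 L

Volume: 129,000 US gal × 3.785 L/gal = 488,265 L.
[OCl⁻]/[HOCl] = 10^(pH − pKa) = 10^(7.43 − 7.5) = 0.8511; fraction as HOCl = 1/(1 + 0.8511) = 0.5402.
Free chlorine required for 2.83 ppm HOCl: 2.83 / 0.5402 = 5.239 ppm.
FC to add: 5.239 − 0.6 = 4.639 mg/L as Cl₂.
Cl₂ equivalent: 4.639 mg/L × 488,265 L = 2265 g.
Product at 8.6% available Cl: 2265 / 0.086 = 26,340 g.
Volume: 26,340 g ÷ 1.07 g/mL = 24,610 mL.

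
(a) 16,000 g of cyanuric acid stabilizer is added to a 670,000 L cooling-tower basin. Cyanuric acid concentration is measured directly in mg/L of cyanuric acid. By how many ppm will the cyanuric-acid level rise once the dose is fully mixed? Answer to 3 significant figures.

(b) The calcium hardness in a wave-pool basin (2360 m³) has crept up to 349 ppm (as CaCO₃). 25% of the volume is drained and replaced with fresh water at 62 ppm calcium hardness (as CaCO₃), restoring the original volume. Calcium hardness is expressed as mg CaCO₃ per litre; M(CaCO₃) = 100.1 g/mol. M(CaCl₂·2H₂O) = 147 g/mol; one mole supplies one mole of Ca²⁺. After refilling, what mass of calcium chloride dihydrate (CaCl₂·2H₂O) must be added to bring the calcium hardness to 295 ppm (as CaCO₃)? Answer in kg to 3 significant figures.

(a) Rise: 16,000 g / 670,000 L × 1000 = 23.88 mg/L.

(b) Volume: 2360 m³ = 2,360,000 L.
(b) After draining 25% and refilling: 349 × 0.75 + 62 × 0.25 = 277.25 ppm.
(b) Deficit to target: 295 − 277.25 = 17.75 mg/L.
(b) As CaCO₃: 17.75 mg/L × 2,360,000 L = 41,890 g; ÷ 100.1 = 418.5 mol Ca²⁺.
(b) Mass: 418.5 × 147 = 61,520 g.

(a) 23.9 ppm; (b) 61.5 kg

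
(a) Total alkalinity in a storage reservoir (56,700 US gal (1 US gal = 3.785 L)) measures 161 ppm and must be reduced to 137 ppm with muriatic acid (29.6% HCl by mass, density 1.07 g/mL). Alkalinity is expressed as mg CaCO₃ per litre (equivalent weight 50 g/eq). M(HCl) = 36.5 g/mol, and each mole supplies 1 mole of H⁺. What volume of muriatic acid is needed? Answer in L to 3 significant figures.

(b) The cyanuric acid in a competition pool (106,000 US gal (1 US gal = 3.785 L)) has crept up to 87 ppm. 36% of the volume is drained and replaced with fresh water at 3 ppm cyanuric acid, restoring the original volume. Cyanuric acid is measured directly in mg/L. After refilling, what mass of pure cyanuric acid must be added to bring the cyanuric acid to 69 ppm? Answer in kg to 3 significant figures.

(a) 11.9 L; (b) 4.91 kg

(a) Volume: 56,700 US gal × 3.785 L/gal = 214,610 L.
(a) Alkalinity to neutralize: (161 − 137) = 24 mg/L as CaCO₃ × 214,610 L = 5151 g as CaCO₃.
(a) Equivalents of H⁺ required: 5151 ÷ 50 g/eq = 103 eq = 103 mol HCl.
(a) Mass of HCl: 103 × 36.5 = 3760 g.
(a) Mass of 29.6% solution: 3760 / 0.296 = 12,700 g.
(a) Volume: 12,700 g ÷ 1.07 g/mL = 11,870 mL.

(b) Volume: 106,000 US gal × 3.785 L/gal = 401,210 L.
(b) After draining 36% and refilling: 87 × 0.64 + 3 × 0.36 = 56.76 ppm.
(b) Deficit to target: 69 − 56.76 = 12.24 mg/L.
(b) Mass: 12.24 mg/L × 401,210 L = 4911 g cyanuric acid.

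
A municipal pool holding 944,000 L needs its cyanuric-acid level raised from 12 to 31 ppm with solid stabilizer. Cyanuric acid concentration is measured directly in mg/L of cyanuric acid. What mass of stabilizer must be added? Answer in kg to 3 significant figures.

CYA to add: (31 − 12) = 19 mg/L × 944,000 L = 17,940 g cyanuric acid.

17.9 kg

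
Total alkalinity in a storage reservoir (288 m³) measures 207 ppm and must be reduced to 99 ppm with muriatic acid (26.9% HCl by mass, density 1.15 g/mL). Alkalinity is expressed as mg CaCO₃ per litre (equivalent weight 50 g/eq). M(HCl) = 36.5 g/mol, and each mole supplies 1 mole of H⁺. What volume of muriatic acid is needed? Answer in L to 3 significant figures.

Volume: 288 m³ = 288,000 L.
Alkalinity to neutralize: (207 − 99) = 108 mg/L as CaCO₃ × 288,000 L = 31,100 g as CaCO₃.
Equivalents of H⁺ required: 31,100 ÷ 50 g/eq = 622.1 eq = 622.1 mol HCl.
Mass of HCl: 622.1 × 36.5 = 22,710 g.
Mass of 26.9% solution: 22,710 / 0.269 = 84,410 g.
Volume: 84,410 g ÷ 1.15 g/mL = 73,400 mL.

73.4 L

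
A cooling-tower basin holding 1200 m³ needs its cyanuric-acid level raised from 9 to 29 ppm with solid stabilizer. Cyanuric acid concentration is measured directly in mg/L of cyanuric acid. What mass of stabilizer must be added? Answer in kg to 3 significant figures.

24.0 kg

Volume: 1200 m³ = 1,200,000 L.
CYA to add: (29 − 9) = 20 mg/L × 1,200,000 L = 24,000 g cyanuric acid.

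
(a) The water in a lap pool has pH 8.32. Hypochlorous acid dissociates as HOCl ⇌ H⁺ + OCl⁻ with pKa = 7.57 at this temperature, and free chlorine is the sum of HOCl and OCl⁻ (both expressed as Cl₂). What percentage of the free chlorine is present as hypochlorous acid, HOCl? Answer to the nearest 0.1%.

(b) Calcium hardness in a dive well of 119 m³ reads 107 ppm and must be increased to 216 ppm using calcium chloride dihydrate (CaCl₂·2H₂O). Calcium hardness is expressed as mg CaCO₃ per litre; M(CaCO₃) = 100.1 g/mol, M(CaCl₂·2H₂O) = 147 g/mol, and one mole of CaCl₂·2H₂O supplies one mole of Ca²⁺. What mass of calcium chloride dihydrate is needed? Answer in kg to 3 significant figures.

(a) [OCl⁻]/[HOCl] = 10^(pH − pKa) = 10^(8.32 − 7.57) = 10^0.75 = 5.623.
(a) Fraction as HOCl = 1 / (1 + 5.623) = 0.151.

(b) Volume: 119 m³ = 119,000 L.
(b) Hardness to add: (216 − 107) = 109 mg/L as CaCO₃ × 119,000 L = 12,970 g as CaCO₃.
(b) Moles of Ca²⁺ (1 mol Ca²⁺ ≡ 1 mol CaCO₃): 12,970 / 100.1 g/mol = 129.6 mol.
(b) Mass of CaCl₂·2H₂O: 129.6 × 147 = 19,050 g.

(a) 15.1%; (b) 19.0 kg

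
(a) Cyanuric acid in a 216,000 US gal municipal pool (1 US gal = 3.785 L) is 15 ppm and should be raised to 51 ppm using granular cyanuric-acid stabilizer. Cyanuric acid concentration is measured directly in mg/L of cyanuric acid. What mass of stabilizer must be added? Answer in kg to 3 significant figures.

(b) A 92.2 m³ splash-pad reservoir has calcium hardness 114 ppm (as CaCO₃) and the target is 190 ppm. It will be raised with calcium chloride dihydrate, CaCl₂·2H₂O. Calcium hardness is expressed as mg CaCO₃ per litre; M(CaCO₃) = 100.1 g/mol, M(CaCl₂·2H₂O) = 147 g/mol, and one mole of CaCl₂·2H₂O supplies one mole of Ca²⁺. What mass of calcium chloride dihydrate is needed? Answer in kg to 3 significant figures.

(a) 29.4 kg; (b) 10.3 kg

(a) Volume: 216,000 US gal × 3.785 L/gal = 817,560 L.
(a) CYA to add: (51 − 15) = 36 mg/L × 817,560 L = 29,430 g cyanuric acid.

(b) Volume: 92.2 m³ = 92,200 L.
(b) Hardness to add: (190 − 114) = 76 mg/L as CaCO₃ × 92,200 L = 7007 g as CaCO₃.
(b) Moles of Ca²⁺ (1 mol Ca²⁺ ≡ 1 mol CaCO₃): 7007 / 100.1 g/mol = 70 mol.
(b) Mass of CaCl₂·2H₂O: 70 × 147 = 10,290 g.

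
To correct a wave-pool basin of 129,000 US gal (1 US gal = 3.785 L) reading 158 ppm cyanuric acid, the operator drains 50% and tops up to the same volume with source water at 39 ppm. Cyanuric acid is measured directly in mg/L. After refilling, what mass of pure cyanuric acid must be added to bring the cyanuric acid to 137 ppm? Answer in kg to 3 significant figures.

Volume: 129,000 US gal × 3.785 L/gal = 488,265 L.
After draining 50% and refilling: 158 × 0.50 + 39 × 0.50 = 98.5 ppm.
Deficit to target: 137 − 98.5 = 38.5 mg/L.
Mass: 38.5 mg/L × 488,265 L = 18,800 g cyanuric acid.

18.8 kg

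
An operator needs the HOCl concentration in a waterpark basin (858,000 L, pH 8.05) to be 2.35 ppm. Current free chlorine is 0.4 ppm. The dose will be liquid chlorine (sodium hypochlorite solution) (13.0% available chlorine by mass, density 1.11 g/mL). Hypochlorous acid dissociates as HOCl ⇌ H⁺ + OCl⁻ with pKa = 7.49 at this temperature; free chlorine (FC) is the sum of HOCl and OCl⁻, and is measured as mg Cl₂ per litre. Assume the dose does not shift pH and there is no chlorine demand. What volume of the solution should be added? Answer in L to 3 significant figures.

62.3 L

[OCl⁻]/[HOCl] = 10^(pH − pKa) = 10^(8.05 − 7.49) = 3.631; fraction as HOCl = 1/(1 + 3.631) = 0.2159.
Free chlorine required for 2.35 ppm HOCl: 2.35 / 0.2159 = 10.88 ppm.
FC to add: 10.88 − 0.4 = 10.48 mg/L as Cl₂.
Cl₂ equivalent: 10.48 mg/L × 858,000 L = 8994 g.
Product at 13.0% available Cl: 8994 / 0.13 = 69,180 g.
Volume: 69,180 g ÷ 1.11 g/mL = 62,330 mL.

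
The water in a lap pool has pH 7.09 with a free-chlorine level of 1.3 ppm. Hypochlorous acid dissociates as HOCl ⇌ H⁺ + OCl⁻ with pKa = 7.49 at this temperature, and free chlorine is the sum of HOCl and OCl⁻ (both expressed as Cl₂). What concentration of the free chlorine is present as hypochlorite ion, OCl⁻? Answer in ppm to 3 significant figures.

0.370 ppm

[OCl⁻]/[HOCl] = 10^(pH − pKa) = 10^(7.09 − 7.49) = 10^-0.40 = 0.3981.
Fraction as HOCl = 1 / (1 + 0.3981) = 0.7153.
OCl⁻ = (1 − 0.7153) × 1.3 ppm = 0.3702 ppm.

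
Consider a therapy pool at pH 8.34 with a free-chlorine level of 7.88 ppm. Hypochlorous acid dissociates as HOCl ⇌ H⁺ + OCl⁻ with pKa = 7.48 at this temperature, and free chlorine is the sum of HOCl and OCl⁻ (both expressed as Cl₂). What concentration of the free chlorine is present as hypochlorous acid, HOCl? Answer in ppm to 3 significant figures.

[OCl⁻]/[HOCl] = 10^(pH − pKa) = 10^(8.34 − 7.48) = 10^0.86 = 7.244.
Fraction as HOCl = 1 / (1 + 7.244) = 0.1213.
HOCl = 0.1213 × 7.88 ppm = 0.9558 ppm.

0.956 ppm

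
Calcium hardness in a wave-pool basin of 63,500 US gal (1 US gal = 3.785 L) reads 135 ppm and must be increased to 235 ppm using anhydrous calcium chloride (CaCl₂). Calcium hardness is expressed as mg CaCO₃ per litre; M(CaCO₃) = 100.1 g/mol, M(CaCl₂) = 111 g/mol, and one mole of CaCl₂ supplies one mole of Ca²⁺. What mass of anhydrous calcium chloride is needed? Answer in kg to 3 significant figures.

26.7 kg

Volume: 63,500 US gal × 3.785 L/gal = 240,348 L.
Hardness to add: (235 − 135) = 100 mg/L as CaCO₃ × 240,348 L = 24,030 g as CaCO₃.
Moles of Ca²⁺ (1 mol Ca²⁺ ≡ 1 mol CaCO₃): 24,030 / 100.1 g/mol = 240.1 mol.
Mass of CaCl₂: 240.1 × 111 = 26,650 g.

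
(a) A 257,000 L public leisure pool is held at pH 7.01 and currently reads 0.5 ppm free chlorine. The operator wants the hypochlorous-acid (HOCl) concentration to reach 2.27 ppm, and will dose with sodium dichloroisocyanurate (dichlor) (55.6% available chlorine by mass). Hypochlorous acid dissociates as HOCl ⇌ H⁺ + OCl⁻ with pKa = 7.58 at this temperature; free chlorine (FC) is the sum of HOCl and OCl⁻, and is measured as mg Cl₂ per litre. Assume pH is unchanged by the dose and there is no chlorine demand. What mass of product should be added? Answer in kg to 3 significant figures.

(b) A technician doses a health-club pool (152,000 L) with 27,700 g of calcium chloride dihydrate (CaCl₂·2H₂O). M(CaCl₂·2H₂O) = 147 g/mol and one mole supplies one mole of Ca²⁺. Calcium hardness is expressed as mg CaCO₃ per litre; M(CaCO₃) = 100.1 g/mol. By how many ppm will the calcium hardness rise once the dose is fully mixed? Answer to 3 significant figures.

(a) [OCl⁻]/[HOCl] = 10^(pH − pKa) = 10^(7.01 − 7.58) = 0.2692; fraction as HOCl = 1/(1 + 0.2692) = 0.7879.
(a) Free chlorine required for 2.27 ppm HOCl: 2.27 / 0.7879 = 2.881 ppm.
(a) FC to add: 2.881 − 0.5 = 2.381 mg/L as Cl₂.
(a) Cl₂ equivalent: 2.381 mg/L × 257,000 L = 611.9 g.
(a) Product at 55.6% available Cl: 611.9 / 0.556 = 1101 g.

(b) Moles of Ca²⁺: 27,700 g ÷ 147 g/mol = 188.4 mol.
(b) As CaCO₃: 188.4 mol × 100.1 g/mol = 18,860 g.
(b) Rise: 18,860 g / 152,000 L × 1000 = 124.1 mg/L.

(a) 1.10 kg; (b) 124 ppm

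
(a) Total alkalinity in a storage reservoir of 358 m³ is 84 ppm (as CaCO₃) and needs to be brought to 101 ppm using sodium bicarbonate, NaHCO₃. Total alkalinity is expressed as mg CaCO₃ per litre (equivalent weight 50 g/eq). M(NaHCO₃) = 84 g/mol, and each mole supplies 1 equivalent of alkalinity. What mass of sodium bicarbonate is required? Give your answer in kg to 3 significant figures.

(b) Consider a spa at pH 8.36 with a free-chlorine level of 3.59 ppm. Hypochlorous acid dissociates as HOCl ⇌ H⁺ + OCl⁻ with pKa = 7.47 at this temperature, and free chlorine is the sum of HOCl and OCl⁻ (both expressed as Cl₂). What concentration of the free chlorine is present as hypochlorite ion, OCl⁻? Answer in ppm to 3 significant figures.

(a) 10.2 kg; (b) 3.18 ppm

(a) Volume: 358 m³ = 358,000 L.
(a) Alkalinity to add: (101 − 84) = 17 mg/L as CaCO₃ × 358,000 L = 6086 g as CaCO₃.
(a) Equivalents: 6086 g ÷ 50 g/eq = 121.7 eq.
(a) NaHCO₃ supplies 1 eq per mole → 121.7 mol.
(a) Mass: 121.7 mol × 84 g/mol = 10,220 g.

(b) [OCl⁻]/[HOCl] = 10^(pH − pKa) = 10^(8.36 − 7.47) = 10^0.89 = 7.762.
(b) Fraction as HOCl = 1 / (1 + 7.762) = 0.1141.
(b) OCl⁻ = (1 − 0.1141) × 3.59 ppm = 3.18 ppm.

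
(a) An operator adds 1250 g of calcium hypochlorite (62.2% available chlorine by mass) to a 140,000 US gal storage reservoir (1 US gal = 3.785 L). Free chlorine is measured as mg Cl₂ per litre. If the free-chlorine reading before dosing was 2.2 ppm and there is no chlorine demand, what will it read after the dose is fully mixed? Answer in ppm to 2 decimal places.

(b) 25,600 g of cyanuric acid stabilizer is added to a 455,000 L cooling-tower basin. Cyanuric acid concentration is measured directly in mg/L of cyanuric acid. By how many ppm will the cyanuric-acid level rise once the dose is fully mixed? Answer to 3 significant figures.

(a) 3.67 ppm; (b) 56.3 ppm

(a) Volume: 140,000 US gal × 3.785 L/gal = 529,900 L.
(a) Available chlorine delivered: 1250 g × 0.622 = 777.5 g as Cl₂.
(a) Concentration rise: 777.5 g / 529,900 L = 1.467 mg/L = 1.47 ppm.
(a) Final FC: 2.2 + 1.47 = 3.67 ppm.

(b) Rise: 25,600 g / 455,000 L × 1000 = 56.26 mg/L.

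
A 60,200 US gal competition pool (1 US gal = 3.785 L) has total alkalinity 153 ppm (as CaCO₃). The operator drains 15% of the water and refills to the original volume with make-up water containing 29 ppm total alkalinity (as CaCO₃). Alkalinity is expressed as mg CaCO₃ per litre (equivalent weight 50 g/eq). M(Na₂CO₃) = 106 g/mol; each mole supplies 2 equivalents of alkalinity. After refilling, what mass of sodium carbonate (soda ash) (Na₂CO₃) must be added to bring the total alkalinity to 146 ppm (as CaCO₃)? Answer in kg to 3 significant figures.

2.80 kg

Volume: 60,200 US gal × 3.785 L/gal = 227,857 L.
After draining 15% and refilling: 153 × 0.85 + 29 × 0.15 = 134.4 ppm.
Deficit to target: 146 − 134.4 = 11.6 mg/L.
As CaCO₃: 11.6 mg/L × 227,857 L = 2643 g; ÷ 50 g/eq ÷ 2 = 26.43 mol Na₂CO₃.
Mass: 26.43 × 106 = 2802 g.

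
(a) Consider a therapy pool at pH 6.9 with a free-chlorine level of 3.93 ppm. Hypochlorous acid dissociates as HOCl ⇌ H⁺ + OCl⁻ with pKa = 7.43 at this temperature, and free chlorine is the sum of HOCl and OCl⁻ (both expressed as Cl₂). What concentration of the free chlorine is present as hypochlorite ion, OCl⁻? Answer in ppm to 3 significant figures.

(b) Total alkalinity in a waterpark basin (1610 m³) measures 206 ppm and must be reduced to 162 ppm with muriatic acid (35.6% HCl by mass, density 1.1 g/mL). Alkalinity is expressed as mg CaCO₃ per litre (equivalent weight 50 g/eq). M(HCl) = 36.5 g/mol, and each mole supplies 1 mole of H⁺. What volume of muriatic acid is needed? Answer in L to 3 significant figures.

(a) 0.896 ppm; (b) 132 L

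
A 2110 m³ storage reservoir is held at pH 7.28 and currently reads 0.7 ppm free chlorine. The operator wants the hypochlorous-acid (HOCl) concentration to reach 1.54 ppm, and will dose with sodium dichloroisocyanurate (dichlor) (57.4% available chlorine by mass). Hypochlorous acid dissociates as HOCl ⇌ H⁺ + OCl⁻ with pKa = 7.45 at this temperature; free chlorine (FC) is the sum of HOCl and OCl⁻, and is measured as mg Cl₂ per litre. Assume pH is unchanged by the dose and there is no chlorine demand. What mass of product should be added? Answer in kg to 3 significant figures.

Volume: 2110 m³ = 2,110,000 L.
[OCl⁻]/[HOCl] = 10^(pH − pKa) = 10^(7.28 − 7.45) = 0.6761; fraction as HOCl = 1/(1 + 0.6761) = 0.5966.
Free chlorine required for 1.54 ppm HOCl: 1.54 / 0.5966 = 2.581 ppm.
FC to add: 2.581 − 0.7 = 1.881 mg/L as Cl₂.
Cl₂ equivalent: 1.881 mg/L × 2,110,000 L = 3969 g.
Product at 57.4% available Cl: 3969 / 0.574 = 6915 g.

6.92 kg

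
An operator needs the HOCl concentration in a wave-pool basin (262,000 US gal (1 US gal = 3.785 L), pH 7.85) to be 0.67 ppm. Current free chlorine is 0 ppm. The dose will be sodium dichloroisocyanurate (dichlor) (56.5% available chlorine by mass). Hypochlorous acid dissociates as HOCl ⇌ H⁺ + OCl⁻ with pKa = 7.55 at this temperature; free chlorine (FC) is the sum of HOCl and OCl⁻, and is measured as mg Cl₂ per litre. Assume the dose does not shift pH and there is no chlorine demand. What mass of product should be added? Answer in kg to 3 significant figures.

Volume: 262,000 US gal × 3.785 L/gal = 991,670 L.
[OCl⁻]/[HOCl] = 10^(pH − pKa) = 10^(7.85 − 7.55) = 1.995; fraction as HOCl = 1/(1 + 1.995) = 0.3339.
Free chlorine required for 0.67 ppm HOCl: 0.67 / 0.3339 = 2.007 ppm.
FC to add: 2.007 − 0 = 2.007 mg/L as Cl₂.
Cl₂ equivalent: 2.007 mg/L × 991,670 L = 1990 g.
Product at 56.5% available Cl: 1990 / 0.565 = 3522 g.

3.52 kg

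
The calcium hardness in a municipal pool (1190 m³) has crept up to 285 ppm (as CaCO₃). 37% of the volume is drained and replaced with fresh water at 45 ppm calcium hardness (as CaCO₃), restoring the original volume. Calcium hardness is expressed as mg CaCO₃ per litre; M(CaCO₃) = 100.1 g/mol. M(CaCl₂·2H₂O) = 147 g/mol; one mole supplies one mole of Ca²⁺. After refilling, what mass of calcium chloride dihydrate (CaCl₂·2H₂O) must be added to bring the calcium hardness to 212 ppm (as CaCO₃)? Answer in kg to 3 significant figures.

27.6 kg

Volume: 1190 m³ = 1,190,000 L.
After draining 37% and refilling: 285 × 0.63 + 45 × 0.37 = 196.2 ppm.
Deficit to target: 212 − 196.2 = 15.8 mg/L.
As CaCO₃: 15.8 mg/L × 1,190,000 L = 18,800 g; ÷ 100.1 = 187.8 mol Ca²⁺.
Mass: 187.8 × 147 = 27,610 g.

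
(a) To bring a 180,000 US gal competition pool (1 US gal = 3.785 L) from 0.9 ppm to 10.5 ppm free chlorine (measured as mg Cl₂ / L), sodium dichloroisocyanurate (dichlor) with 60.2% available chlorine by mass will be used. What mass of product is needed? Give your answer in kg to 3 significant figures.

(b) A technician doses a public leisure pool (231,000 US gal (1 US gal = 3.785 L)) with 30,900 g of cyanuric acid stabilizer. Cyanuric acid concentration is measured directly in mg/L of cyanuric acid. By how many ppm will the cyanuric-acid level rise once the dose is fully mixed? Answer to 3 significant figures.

(a) 10.9 kg; (b) 35.3 ppm

(a) Volume: 180,000 US gal × 3.785 L/gal = 681,300 L.
(a) Chlorine deficit: 10.5 − 0.9 = 9.6 ppm = 9.6 mg/L as Cl₂.
(a) Cl₂ equivalent needed: 9.6 mg/L × 681,300 L = 6,540,000 mg = 6540 g.
(a) Product at 60.2% available chlorine: 6540 / 0.602 = 10,860 g.

(b) Volume: 231,000 US gal × 3.785 L/gal = 874,335 L.
(b) Rise: 30,900 g / 874,335 L × 1000 = 35.34 mg/L.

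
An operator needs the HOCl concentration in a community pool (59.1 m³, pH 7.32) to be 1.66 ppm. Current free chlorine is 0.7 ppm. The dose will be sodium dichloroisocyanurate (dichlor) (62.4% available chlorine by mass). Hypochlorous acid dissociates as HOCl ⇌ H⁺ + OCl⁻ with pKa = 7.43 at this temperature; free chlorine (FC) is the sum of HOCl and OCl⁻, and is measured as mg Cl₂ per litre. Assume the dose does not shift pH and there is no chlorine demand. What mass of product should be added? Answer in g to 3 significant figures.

Volume: 59.1 m³ = 59,100 L.
[OCl⁻]/[HOCl] = 10^(pH − pKa) = 10^(7.32 − 7.43) = 0.7762; fraction as HOCl = 1/(1 + 0.7762) = 0.563.
Free chlorine required for 1.66 ppm HOCl: 1.66 / 0.563 = 2.949 ppm.
FC to add: 2.949 − 0.7 = 2.249 mg/L as Cl₂.
Cl₂ equivalent: 2.249 mg/L × 59,100 L = 132.9 g.
Product at 62.4% available Cl: 132.9 / 0.624 = 213 g.

213 g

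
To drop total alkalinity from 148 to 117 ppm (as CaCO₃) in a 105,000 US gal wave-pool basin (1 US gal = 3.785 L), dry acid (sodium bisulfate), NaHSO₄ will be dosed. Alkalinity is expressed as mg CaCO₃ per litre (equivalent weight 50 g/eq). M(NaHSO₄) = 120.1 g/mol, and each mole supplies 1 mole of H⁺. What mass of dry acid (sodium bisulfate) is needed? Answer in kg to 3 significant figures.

29.6 kg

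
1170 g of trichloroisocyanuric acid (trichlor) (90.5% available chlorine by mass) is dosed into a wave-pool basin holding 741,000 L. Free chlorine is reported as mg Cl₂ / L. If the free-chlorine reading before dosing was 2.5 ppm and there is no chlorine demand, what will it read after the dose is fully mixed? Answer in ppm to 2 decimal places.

3.93 ppm

Available chlorine delivered: 1170 g × 0.905 = 1059 g as Cl₂.
Concentration rise: 1059 g / 741,000 L = 1.429 mg/L = 1.43 ppm.
Final FC: 2.5 + 1.43 = 3.93 ppm.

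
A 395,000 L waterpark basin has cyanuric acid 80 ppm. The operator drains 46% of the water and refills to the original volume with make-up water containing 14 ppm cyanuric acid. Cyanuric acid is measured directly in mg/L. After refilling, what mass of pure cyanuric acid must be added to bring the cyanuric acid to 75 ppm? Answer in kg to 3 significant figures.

10.0 kg

After draining 46% and refilling: 80 × 0.54 + 14 × 0.46 = 49.64 ppm.
Deficit to target: 75 − 49.64 = 25.36 mg/L.
Mass: 25.36 mg/L × 395,000 L = 10,020 g cyanuric acid.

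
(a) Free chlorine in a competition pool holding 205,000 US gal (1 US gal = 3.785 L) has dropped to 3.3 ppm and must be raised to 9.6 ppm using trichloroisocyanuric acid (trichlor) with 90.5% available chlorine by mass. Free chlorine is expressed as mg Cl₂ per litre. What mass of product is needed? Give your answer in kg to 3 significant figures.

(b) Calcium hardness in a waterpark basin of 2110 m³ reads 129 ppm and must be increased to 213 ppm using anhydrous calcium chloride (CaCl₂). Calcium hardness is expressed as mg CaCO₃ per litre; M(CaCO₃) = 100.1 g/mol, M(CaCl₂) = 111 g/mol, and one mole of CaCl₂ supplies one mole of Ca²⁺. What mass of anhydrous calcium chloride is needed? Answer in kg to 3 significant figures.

(a) Volume: 205,000 US gal × 3.785 L/gal = 775,925 L.
(a) Chlorine deficit: 9.6 − 3.3 = 6.3 ppm = 6.3 mg/L as Cl₂.
(a) Cl₂ equivalent needed: 6.3 mg/L × 775,925 L = 4,888,000 mg = 4888 g.
(a) Product at 90.5% available chlorine: 4888 / 0.905 = 5401 g.

(b) Volume: 2110 m³ = 2,110,000 L.
(b) Hardness to add: (213 − 129) = 84 mg/L as CaCO₃ × 2,110,000 L = 177,200 g as CaCO₃.
(b) Moles of Ca²⁺ (1 mol Ca²⁺ ≡ 1 mol CaCO₃): 177,200 / 100.1 g/mol = 1771 mol.
(b) Mass of CaCl₂: 1771 × 111 = 196,500 g.

(a) 5.40 kg; (b) 197 kg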